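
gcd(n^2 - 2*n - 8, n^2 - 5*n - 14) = n + 2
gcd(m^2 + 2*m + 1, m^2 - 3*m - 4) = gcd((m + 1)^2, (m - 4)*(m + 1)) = m + 1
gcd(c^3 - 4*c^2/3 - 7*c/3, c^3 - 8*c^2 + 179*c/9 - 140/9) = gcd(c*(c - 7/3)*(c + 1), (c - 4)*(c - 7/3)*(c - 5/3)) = c - 7/3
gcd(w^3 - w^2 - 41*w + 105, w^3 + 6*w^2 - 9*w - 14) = w + 7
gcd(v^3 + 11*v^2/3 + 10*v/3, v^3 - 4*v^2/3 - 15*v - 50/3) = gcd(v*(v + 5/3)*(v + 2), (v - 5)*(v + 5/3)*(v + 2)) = v^2 + 11*v/3 + 10/3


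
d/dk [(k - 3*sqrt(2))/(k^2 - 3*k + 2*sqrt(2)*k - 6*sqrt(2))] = (k^2 - 3*k + 2*sqrt(2)*k - (k - 3*sqrt(2))*(2*k - 3 + 2*sqrt(2)) - 6*sqrt(2))/(k^2 - 3*k + 2*sqrt(2)*k - 6*sqrt(2))^2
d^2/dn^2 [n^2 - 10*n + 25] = 2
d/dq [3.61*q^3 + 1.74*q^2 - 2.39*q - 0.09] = 10.83*q^2 + 3.48*q - 2.39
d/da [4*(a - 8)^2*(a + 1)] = 12*(a - 8)*(a - 2)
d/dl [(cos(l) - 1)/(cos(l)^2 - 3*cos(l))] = (sin(l) + 3*sin(l)/cos(l)^2 - 2*tan(l))/(cos(l) - 3)^2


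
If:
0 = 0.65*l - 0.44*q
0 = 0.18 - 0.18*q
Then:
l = 0.68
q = 1.00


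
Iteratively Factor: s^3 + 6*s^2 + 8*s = (s)*(s^2 + 6*s + 8) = s*(s + 4)*(s + 2)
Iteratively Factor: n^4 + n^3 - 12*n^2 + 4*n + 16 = (n - 2)*(n^3 + 3*n^2 - 6*n - 8) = (n - 2)*(n + 1)*(n^2 + 2*n - 8) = (n - 2)^2*(n + 1)*(n + 4)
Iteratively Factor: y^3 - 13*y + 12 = (y + 4)*(y^2 - 4*y + 3) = (y - 1)*(y + 4)*(y - 3)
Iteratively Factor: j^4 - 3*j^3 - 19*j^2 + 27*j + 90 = (j - 3)*(j^3 - 19*j - 30) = (j - 5)*(j - 3)*(j^2 + 5*j + 6) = (j - 5)*(j - 3)*(j + 2)*(j + 3)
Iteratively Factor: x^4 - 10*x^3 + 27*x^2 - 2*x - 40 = (x + 1)*(x^3 - 11*x^2 + 38*x - 40) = (x - 2)*(x + 1)*(x^2 - 9*x + 20) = (x - 5)*(x - 2)*(x + 1)*(x - 4)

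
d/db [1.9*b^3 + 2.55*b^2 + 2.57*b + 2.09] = 5.7*b^2 + 5.1*b + 2.57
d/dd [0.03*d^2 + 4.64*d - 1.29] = 0.06*d + 4.64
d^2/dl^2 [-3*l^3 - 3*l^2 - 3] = -18*l - 6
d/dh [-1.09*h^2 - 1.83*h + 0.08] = -2.18*h - 1.83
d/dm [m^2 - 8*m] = 2*m - 8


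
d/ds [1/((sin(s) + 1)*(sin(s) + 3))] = -2*(sin(s) + 2)*cos(s)/((sin(s) + 1)^2*(sin(s) + 3)^2)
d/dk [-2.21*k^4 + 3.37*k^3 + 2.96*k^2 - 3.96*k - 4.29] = -8.84*k^3 + 10.11*k^2 + 5.92*k - 3.96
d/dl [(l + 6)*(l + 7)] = 2*l + 13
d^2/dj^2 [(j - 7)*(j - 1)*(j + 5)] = 6*j - 6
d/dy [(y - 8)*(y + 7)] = 2*y - 1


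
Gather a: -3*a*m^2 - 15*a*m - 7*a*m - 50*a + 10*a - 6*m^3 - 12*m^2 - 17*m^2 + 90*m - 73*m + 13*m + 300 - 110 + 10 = a*(-3*m^2 - 22*m - 40) - 6*m^3 - 29*m^2 + 30*m + 200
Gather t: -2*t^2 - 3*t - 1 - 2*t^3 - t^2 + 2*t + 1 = -2*t^3 - 3*t^2 - t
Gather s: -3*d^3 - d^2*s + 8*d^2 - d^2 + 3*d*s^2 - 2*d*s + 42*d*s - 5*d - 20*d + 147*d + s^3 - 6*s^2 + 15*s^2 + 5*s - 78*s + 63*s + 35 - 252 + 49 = -3*d^3 + 7*d^2 + 122*d + s^3 + s^2*(3*d + 9) + s*(-d^2 + 40*d - 10) - 168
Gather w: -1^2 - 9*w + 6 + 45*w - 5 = 36*w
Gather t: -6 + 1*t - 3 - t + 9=0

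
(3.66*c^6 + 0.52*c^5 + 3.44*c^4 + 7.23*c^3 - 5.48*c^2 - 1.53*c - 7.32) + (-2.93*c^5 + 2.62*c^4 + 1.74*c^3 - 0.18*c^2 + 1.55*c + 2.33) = 3.66*c^6 - 2.41*c^5 + 6.06*c^4 + 8.97*c^3 - 5.66*c^2 + 0.02*c - 4.99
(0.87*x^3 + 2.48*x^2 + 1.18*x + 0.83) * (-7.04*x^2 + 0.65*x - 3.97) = -6.1248*x^5 - 16.8937*x^4 - 10.1491*x^3 - 14.9218*x^2 - 4.1451*x - 3.2951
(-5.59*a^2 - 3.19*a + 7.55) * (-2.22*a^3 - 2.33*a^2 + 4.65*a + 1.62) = 12.4098*a^5 + 20.1065*a^4 - 35.3218*a^3 - 41.4808*a^2 + 29.9397*a + 12.231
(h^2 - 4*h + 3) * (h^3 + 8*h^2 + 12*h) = h^5 + 4*h^4 - 17*h^3 - 24*h^2 + 36*h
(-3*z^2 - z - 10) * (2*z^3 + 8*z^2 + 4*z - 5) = -6*z^5 - 26*z^4 - 40*z^3 - 69*z^2 - 35*z + 50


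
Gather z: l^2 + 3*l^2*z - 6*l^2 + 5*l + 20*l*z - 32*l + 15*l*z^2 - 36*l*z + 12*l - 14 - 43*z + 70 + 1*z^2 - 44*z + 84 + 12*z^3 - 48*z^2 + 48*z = -5*l^2 - 15*l + 12*z^3 + z^2*(15*l - 47) + z*(3*l^2 - 16*l - 39) + 140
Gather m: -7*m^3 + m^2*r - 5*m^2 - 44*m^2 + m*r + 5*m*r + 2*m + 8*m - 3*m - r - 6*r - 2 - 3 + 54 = -7*m^3 + m^2*(r - 49) + m*(6*r + 7) - 7*r + 49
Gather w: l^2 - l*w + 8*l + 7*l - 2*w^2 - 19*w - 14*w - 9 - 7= l^2 + 15*l - 2*w^2 + w*(-l - 33) - 16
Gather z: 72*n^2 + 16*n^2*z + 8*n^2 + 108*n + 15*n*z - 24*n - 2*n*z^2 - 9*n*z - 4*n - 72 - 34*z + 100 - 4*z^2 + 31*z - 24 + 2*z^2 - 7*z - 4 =80*n^2 + 80*n + z^2*(-2*n - 2) + z*(16*n^2 + 6*n - 10)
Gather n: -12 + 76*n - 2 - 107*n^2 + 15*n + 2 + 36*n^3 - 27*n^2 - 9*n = 36*n^3 - 134*n^2 + 82*n - 12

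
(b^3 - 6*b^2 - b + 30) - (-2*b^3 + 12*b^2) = 3*b^3 - 18*b^2 - b + 30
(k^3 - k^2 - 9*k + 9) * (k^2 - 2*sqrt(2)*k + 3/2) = k^5 - 2*sqrt(2)*k^4 - k^4 - 15*k^3/2 + 2*sqrt(2)*k^3 + 15*k^2/2 + 18*sqrt(2)*k^2 - 18*sqrt(2)*k - 27*k/2 + 27/2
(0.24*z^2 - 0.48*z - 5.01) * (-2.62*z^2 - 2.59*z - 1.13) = -0.6288*z^4 + 0.636*z^3 + 14.0982*z^2 + 13.5183*z + 5.6613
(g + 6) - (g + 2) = 4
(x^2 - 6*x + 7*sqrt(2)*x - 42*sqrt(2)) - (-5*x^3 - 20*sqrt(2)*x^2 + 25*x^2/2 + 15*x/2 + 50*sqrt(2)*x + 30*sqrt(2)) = 5*x^3 - 23*x^2/2 + 20*sqrt(2)*x^2 - 43*sqrt(2)*x - 27*x/2 - 72*sqrt(2)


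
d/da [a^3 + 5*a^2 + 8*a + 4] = 3*a^2 + 10*a + 8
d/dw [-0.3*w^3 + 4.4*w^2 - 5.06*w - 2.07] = -0.9*w^2 + 8.8*w - 5.06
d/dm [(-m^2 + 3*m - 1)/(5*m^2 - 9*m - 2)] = (-6*m^2 + 14*m - 15)/(25*m^4 - 90*m^3 + 61*m^2 + 36*m + 4)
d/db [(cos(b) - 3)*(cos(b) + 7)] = -2*(cos(b) + 2)*sin(b)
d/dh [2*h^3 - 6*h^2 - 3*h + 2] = 6*h^2 - 12*h - 3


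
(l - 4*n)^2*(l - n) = l^3 - 9*l^2*n + 24*l*n^2 - 16*n^3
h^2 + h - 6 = (h - 2)*(h + 3)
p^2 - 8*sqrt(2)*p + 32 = (p - 4*sqrt(2))^2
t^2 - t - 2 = (t - 2)*(t + 1)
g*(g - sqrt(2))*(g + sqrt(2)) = g^3 - 2*g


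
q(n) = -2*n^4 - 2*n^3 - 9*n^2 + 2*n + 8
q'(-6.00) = 1622.00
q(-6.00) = -2488.00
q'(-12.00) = 13178.00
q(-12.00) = -39328.00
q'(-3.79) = 419.55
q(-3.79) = -432.63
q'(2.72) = -252.34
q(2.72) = -202.87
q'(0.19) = -1.69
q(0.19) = 8.04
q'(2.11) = -137.84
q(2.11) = -86.28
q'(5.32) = -1468.12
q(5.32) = -2139.27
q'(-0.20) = 5.42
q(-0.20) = 7.25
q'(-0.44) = 9.44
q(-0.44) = 5.47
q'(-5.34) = 1145.21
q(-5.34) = -1581.05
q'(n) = -8*n^3 - 6*n^2 - 18*n + 2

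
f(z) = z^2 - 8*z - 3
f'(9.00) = 10.00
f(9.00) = 6.00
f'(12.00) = 16.00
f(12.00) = 45.00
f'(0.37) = -7.26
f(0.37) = -5.82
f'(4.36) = 0.72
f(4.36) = -18.87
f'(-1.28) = -10.56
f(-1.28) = 8.88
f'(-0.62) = -9.24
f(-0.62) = 2.34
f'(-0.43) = -8.86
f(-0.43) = 0.62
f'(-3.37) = -14.74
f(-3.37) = 35.32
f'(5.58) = 3.16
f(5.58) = -16.50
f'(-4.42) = -16.84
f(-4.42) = 51.90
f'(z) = 2*z - 8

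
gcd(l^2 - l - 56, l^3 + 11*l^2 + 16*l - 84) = l + 7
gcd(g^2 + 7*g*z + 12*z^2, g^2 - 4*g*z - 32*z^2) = g + 4*z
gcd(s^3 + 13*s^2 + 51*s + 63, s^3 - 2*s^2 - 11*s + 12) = s + 3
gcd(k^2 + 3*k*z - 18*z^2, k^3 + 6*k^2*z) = k + 6*z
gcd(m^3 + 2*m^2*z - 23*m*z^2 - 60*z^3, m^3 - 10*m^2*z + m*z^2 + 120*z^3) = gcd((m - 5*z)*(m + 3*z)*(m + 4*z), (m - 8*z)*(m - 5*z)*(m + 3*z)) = -m^2 + 2*m*z + 15*z^2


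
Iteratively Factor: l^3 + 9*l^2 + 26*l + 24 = (l + 3)*(l^2 + 6*l + 8) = (l + 2)*(l + 3)*(l + 4)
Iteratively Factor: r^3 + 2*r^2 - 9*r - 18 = (r + 3)*(r^2 - r - 6) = (r + 2)*(r + 3)*(r - 3)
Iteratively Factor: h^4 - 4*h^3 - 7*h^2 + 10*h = (h)*(h^3 - 4*h^2 - 7*h + 10) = h*(h + 2)*(h^2 - 6*h + 5) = h*(h - 5)*(h + 2)*(h - 1)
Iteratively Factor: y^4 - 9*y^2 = (y - 3)*(y^3 + 3*y^2) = y*(y - 3)*(y^2 + 3*y) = y^2*(y - 3)*(y + 3)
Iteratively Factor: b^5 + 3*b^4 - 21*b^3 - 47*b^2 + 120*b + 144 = (b - 3)*(b^4 + 6*b^3 - 3*b^2 - 56*b - 48) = (b - 3)*(b + 4)*(b^3 + 2*b^2 - 11*b - 12) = (b - 3)^2*(b + 4)*(b^2 + 5*b + 4) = (b - 3)^2*(b + 1)*(b + 4)*(b + 4)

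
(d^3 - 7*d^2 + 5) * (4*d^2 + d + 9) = 4*d^5 - 27*d^4 + 2*d^3 - 43*d^2 + 5*d + 45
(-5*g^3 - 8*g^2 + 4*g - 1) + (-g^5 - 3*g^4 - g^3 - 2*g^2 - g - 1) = -g^5 - 3*g^4 - 6*g^3 - 10*g^2 + 3*g - 2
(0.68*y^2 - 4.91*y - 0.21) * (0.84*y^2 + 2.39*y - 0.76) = 0.5712*y^4 - 2.4992*y^3 - 12.4281*y^2 + 3.2297*y + 0.1596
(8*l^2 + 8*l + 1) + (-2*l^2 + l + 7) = 6*l^2 + 9*l + 8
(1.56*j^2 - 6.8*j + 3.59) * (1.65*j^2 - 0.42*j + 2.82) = 2.574*j^4 - 11.8752*j^3 + 13.1787*j^2 - 20.6838*j + 10.1238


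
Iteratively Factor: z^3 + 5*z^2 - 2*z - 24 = (z + 4)*(z^2 + z - 6) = (z + 3)*(z + 4)*(z - 2)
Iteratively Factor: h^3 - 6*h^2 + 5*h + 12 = (h - 4)*(h^2 - 2*h - 3) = (h - 4)*(h - 3)*(h + 1)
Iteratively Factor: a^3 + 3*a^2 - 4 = (a + 2)*(a^2 + a - 2) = (a + 2)^2*(a - 1)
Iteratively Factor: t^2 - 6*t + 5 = (t - 1)*(t - 5)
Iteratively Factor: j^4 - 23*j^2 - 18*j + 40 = (j + 4)*(j^3 - 4*j^2 - 7*j + 10) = (j - 1)*(j + 4)*(j^2 - 3*j - 10) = (j - 5)*(j - 1)*(j + 4)*(j + 2)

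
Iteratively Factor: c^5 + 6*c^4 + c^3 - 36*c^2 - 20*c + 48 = (c + 3)*(c^4 + 3*c^3 - 8*c^2 - 12*c + 16) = (c - 2)*(c + 3)*(c^3 + 5*c^2 + 2*c - 8) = (c - 2)*(c + 3)*(c + 4)*(c^2 + c - 2) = (c - 2)*(c + 2)*(c + 3)*(c + 4)*(c - 1)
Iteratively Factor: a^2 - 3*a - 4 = (a + 1)*(a - 4)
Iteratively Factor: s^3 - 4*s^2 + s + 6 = (s + 1)*(s^2 - 5*s + 6) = (s - 2)*(s + 1)*(s - 3)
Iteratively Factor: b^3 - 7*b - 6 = (b - 3)*(b^2 + 3*b + 2) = (b - 3)*(b + 1)*(b + 2)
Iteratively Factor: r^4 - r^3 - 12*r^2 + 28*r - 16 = (r + 4)*(r^3 - 5*r^2 + 8*r - 4) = (r - 2)*(r + 4)*(r^2 - 3*r + 2) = (r - 2)*(r - 1)*(r + 4)*(r - 2)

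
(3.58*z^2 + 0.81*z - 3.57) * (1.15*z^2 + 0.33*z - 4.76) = 4.117*z^4 + 2.1129*z^3 - 20.879*z^2 - 5.0337*z + 16.9932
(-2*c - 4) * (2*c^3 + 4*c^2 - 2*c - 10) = -4*c^4 - 16*c^3 - 12*c^2 + 28*c + 40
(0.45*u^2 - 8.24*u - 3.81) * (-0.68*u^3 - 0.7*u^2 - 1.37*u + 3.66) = -0.306*u^5 + 5.2882*u^4 + 7.7423*u^3 + 15.6028*u^2 - 24.9387*u - 13.9446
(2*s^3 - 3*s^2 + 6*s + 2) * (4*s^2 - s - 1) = 8*s^5 - 14*s^4 + 25*s^3 + 5*s^2 - 8*s - 2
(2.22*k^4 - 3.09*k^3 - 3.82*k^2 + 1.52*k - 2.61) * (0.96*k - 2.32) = 2.1312*k^5 - 8.1168*k^4 + 3.5016*k^3 + 10.3216*k^2 - 6.032*k + 6.0552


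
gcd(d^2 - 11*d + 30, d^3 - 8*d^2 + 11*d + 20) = d - 5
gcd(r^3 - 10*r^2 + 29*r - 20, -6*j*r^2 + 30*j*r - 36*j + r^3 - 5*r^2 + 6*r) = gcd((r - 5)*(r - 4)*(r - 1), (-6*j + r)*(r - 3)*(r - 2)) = 1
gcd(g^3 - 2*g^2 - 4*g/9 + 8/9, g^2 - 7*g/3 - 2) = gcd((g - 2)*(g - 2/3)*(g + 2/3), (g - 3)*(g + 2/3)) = g + 2/3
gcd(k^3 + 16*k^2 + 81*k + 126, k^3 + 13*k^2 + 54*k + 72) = k^2 + 9*k + 18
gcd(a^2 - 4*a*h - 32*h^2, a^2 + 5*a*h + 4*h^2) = a + 4*h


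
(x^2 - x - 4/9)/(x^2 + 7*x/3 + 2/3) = (x - 4/3)/(x + 2)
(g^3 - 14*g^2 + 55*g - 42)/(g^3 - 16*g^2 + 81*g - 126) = (g - 1)/(g - 3)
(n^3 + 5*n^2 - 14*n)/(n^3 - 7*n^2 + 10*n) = (n + 7)/(n - 5)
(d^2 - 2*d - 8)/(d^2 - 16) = (d + 2)/(d + 4)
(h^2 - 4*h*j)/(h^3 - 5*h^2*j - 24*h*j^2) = (-h + 4*j)/(-h^2 + 5*h*j + 24*j^2)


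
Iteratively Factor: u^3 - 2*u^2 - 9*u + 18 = (u - 3)*(u^2 + u - 6) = (u - 3)*(u + 3)*(u - 2)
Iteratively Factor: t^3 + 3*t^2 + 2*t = (t + 1)*(t^2 + 2*t) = (t + 1)*(t + 2)*(t)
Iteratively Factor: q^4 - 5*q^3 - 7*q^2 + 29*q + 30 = (q + 2)*(q^3 - 7*q^2 + 7*q + 15) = (q - 5)*(q + 2)*(q^2 - 2*q - 3) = (q - 5)*(q - 3)*(q + 2)*(q + 1)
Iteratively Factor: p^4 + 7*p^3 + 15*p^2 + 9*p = (p)*(p^3 + 7*p^2 + 15*p + 9) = p*(p + 3)*(p^2 + 4*p + 3) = p*(p + 3)^2*(p + 1)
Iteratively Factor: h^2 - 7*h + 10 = (h - 5)*(h - 2)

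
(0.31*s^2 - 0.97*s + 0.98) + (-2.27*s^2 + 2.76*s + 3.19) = -1.96*s^2 + 1.79*s + 4.17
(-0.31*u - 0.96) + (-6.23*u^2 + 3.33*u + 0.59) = -6.23*u^2 + 3.02*u - 0.37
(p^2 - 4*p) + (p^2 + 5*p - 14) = 2*p^2 + p - 14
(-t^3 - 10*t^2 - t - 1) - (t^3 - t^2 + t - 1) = -2*t^3 - 9*t^2 - 2*t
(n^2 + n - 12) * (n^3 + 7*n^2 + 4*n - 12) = n^5 + 8*n^4 - n^3 - 92*n^2 - 60*n + 144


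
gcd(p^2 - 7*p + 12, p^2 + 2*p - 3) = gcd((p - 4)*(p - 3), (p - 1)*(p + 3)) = 1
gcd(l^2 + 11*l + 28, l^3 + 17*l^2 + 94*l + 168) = l^2 + 11*l + 28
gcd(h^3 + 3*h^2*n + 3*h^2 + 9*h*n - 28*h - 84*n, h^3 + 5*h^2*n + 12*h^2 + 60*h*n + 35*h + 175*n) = h + 7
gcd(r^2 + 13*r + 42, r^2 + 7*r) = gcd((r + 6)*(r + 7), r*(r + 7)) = r + 7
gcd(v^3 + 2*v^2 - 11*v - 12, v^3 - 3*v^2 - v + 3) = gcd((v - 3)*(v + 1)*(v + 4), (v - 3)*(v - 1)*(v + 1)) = v^2 - 2*v - 3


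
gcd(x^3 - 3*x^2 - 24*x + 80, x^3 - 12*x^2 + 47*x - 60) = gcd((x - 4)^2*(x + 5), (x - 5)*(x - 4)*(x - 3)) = x - 4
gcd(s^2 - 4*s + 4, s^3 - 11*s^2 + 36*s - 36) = s - 2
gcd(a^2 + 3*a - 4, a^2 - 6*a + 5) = a - 1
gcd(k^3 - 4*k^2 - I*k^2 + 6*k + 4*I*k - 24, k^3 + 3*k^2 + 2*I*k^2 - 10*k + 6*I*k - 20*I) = k + 2*I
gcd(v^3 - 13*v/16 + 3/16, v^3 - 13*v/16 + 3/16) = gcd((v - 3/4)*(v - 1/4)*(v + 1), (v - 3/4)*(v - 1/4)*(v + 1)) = v^3 - 13*v/16 + 3/16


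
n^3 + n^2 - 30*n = n*(n - 5)*(n + 6)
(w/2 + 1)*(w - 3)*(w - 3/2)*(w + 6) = w^4/2 + 7*w^3/4 - 39*w^2/4 - 9*w + 27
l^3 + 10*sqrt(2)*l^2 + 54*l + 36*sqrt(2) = (l + sqrt(2))*(l + 3*sqrt(2))*(l + 6*sqrt(2))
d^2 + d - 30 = (d - 5)*(d + 6)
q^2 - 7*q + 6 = (q - 6)*(q - 1)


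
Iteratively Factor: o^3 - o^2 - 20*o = (o + 4)*(o^2 - 5*o) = o*(o + 4)*(o - 5)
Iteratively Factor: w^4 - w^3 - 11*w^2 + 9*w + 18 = (w + 1)*(w^3 - 2*w^2 - 9*w + 18) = (w - 2)*(w + 1)*(w^2 - 9) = (w - 2)*(w + 1)*(w + 3)*(w - 3)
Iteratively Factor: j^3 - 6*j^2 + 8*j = (j - 2)*(j^2 - 4*j) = j*(j - 2)*(j - 4)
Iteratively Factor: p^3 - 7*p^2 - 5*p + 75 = (p - 5)*(p^2 - 2*p - 15) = (p - 5)*(p + 3)*(p - 5)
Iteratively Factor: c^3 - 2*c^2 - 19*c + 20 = (c - 5)*(c^2 + 3*c - 4) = (c - 5)*(c + 4)*(c - 1)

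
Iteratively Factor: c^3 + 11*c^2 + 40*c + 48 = (c + 4)*(c^2 + 7*c + 12) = (c + 3)*(c + 4)*(c + 4)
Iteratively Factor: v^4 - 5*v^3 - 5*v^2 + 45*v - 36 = (v + 3)*(v^3 - 8*v^2 + 19*v - 12) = (v - 1)*(v + 3)*(v^2 - 7*v + 12) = (v - 4)*(v - 1)*(v + 3)*(v - 3)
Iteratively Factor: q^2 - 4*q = (q - 4)*(q)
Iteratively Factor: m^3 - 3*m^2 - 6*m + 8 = (m - 4)*(m^2 + m - 2) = (m - 4)*(m - 1)*(m + 2)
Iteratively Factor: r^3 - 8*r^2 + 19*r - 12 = (r - 3)*(r^2 - 5*r + 4) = (r - 3)*(r - 1)*(r - 4)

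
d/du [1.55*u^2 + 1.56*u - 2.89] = 3.1*u + 1.56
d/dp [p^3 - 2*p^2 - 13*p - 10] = 3*p^2 - 4*p - 13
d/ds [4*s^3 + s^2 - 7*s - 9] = 12*s^2 + 2*s - 7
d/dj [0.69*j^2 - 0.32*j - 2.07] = 1.38*j - 0.32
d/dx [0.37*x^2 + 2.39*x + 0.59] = 0.74*x + 2.39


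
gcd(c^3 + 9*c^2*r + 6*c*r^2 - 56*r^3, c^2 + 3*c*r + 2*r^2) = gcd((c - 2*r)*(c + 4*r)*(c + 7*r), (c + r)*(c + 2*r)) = 1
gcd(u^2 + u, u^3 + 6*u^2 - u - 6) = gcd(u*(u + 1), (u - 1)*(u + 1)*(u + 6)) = u + 1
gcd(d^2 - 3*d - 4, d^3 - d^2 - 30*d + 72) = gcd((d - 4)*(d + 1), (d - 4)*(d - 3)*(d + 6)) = d - 4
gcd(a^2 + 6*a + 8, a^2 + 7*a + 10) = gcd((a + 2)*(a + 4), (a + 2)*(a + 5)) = a + 2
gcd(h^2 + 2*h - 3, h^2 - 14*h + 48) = 1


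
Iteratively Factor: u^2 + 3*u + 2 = (u + 2)*(u + 1)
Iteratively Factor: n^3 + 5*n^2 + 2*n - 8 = (n + 4)*(n^2 + n - 2) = (n + 2)*(n + 4)*(n - 1)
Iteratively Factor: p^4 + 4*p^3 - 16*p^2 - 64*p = (p)*(p^3 + 4*p^2 - 16*p - 64) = p*(p + 4)*(p^2 - 16) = p*(p + 4)^2*(p - 4)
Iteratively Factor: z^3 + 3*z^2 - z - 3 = (z - 1)*(z^2 + 4*z + 3) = (z - 1)*(z + 1)*(z + 3)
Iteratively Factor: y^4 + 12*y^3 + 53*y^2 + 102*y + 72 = (y + 3)*(y^3 + 9*y^2 + 26*y + 24) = (y + 3)*(y + 4)*(y^2 + 5*y + 6) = (y + 3)^2*(y + 4)*(y + 2)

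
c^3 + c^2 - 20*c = c*(c - 4)*(c + 5)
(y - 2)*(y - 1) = y^2 - 3*y + 2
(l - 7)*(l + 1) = l^2 - 6*l - 7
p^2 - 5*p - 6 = (p - 6)*(p + 1)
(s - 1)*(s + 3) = s^2 + 2*s - 3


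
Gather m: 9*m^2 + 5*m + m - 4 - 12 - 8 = 9*m^2 + 6*m - 24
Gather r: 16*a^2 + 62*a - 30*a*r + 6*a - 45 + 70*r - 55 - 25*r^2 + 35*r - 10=16*a^2 + 68*a - 25*r^2 + r*(105 - 30*a) - 110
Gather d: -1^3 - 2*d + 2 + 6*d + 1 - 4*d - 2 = 0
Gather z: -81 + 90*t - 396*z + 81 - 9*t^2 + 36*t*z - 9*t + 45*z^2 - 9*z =-9*t^2 + 81*t + 45*z^2 + z*(36*t - 405)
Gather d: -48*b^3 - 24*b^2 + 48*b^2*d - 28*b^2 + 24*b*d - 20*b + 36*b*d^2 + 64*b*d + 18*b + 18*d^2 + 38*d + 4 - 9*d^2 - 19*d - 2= -48*b^3 - 52*b^2 - 2*b + d^2*(36*b + 9) + d*(48*b^2 + 88*b + 19) + 2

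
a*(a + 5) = a^2 + 5*a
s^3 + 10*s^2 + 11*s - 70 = (s - 2)*(s + 5)*(s + 7)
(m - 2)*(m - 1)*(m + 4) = m^3 + m^2 - 10*m + 8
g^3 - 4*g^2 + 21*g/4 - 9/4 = (g - 3/2)^2*(g - 1)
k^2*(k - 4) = k^3 - 4*k^2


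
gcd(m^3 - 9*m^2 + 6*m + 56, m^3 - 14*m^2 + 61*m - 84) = m^2 - 11*m + 28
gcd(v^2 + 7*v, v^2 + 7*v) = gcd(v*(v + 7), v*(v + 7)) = v^2 + 7*v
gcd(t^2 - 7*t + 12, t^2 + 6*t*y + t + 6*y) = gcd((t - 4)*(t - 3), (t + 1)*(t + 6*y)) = 1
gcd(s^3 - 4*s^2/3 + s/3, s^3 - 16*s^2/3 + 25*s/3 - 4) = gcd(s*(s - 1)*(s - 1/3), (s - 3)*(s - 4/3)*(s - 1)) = s - 1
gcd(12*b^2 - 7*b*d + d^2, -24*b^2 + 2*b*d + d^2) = 4*b - d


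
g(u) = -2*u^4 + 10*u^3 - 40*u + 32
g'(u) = -8*u^3 + 30*u^2 - 40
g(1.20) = -2.87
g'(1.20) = -10.62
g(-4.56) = -1598.54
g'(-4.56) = 1342.36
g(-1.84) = 20.38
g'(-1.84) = 111.40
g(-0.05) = 34.00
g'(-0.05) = -39.92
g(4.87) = -132.77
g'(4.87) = -252.50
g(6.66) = -1215.16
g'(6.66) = -1072.60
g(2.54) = 11.02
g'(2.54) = 22.45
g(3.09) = 21.10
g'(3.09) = 10.41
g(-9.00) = -20020.00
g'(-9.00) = 8222.00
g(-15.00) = -134368.00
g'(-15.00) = 33710.00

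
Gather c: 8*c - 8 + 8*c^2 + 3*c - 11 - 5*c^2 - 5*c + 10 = 3*c^2 + 6*c - 9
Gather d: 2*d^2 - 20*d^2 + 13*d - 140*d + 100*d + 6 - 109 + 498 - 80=-18*d^2 - 27*d + 315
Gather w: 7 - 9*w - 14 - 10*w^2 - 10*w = -10*w^2 - 19*w - 7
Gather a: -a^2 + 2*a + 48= -a^2 + 2*a + 48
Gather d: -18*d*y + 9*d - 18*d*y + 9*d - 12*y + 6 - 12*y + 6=d*(18 - 36*y) - 24*y + 12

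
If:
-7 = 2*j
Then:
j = -7/2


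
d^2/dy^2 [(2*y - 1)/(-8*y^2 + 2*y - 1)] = 8*(-(2*y - 1)*(8*y - 1)^2 + 3*(4*y - 1)*(8*y^2 - 2*y + 1))/(8*y^2 - 2*y + 1)^3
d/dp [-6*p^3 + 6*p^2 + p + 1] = -18*p^2 + 12*p + 1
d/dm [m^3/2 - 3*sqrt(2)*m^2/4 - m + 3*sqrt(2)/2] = 3*m^2/2 - 3*sqrt(2)*m/2 - 1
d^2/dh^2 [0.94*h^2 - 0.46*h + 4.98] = 1.88000000000000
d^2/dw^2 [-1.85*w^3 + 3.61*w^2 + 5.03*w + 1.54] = 7.22 - 11.1*w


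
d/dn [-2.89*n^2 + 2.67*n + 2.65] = 2.67 - 5.78*n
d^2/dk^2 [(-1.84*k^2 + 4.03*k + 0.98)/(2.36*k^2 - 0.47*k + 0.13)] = (40.80912*k^3 + 36.13632*k^2 - 13.94052*k + 0.26191)/(13.144256*k^6 - 7.853136*k^5 + 3.736116*k^4 - 0.968999*k^3 + 0.205803*k^2 - 0.023829*k + 0.002197)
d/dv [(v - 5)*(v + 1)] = 2*v - 4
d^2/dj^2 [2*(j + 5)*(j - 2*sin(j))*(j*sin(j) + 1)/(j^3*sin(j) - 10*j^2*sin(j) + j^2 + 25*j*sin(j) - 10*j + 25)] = 4*(j^3*sin(j) - 5*j^2*sin(j) + 2*j^2*cos(j) - 27*j*sin(j) + 20*j*cos(j) + 15*j + 75*sin(j) - 150*cos(j) + 75)/(j^4 - 20*j^3 + 150*j^2 - 500*j + 625)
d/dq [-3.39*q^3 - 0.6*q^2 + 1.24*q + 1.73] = -10.17*q^2 - 1.2*q + 1.24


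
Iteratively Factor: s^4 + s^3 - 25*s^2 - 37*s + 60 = (s + 3)*(s^3 - 2*s^2 - 19*s + 20) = (s - 5)*(s + 3)*(s^2 + 3*s - 4) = (s - 5)*(s - 1)*(s + 3)*(s + 4)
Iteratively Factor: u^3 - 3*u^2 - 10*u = (u - 5)*(u^2 + 2*u) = u*(u - 5)*(u + 2)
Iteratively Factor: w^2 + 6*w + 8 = (w + 4)*(w + 2)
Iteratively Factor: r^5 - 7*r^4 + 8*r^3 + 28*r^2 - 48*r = (r)*(r^4 - 7*r^3 + 8*r^2 + 28*r - 48) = r*(r + 2)*(r^3 - 9*r^2 + 26*r - 24) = r*(r - 3)*(r + 2)*(r^2 - 6*r + 8) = r*(r - 3)*(r - 2)*(r + 2)*(r - 4)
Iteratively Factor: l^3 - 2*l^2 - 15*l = (l)*(l^2 - 2*l - 15) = l*(l + 3)*(l - 5)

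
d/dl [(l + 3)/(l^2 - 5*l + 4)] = (l^2 - 5*l - (l + 3)*(2*l - 5) + 4)/(l^2 - 5*l + 4)^2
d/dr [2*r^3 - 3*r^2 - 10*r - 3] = 6*r^2 - 6*r - 10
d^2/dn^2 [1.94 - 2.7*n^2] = -5.40000000000000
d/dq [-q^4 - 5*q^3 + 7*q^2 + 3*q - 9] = -4*q^3 - 15*q^2 + 14*q + 3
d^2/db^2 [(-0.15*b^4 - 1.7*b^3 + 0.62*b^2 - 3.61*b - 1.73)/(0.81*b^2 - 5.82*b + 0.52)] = (-0.19683*b^6 + 4.24278*b^5 - 30.86424*b^4 - 105.362154*b^3 + 22.005378*b^2 + 55.2985080000001*b - 137.256464)/(0.531441*b^6 - 11.455506*b^5 + 83.333448*b^4 - 211.845672*b^3 + 53.498016*b^2 - 4.721184*b + 0.140608)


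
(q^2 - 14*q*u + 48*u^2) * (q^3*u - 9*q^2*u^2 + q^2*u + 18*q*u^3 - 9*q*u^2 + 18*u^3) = q^5*u - 23*q^4*u^2 + q^4*u + 192*q^3*u^3 - 23*q^3*u^2 - 684*q^2*u^4 + 192*q^2*u^3 + 864*q*u^5 - 684*q*u^4 + 864*u^5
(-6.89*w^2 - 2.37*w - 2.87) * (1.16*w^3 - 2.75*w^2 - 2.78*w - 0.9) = -7.9924*w^5 + 16.1983*w^4 + 22.3425*w^3 + 20.6821*w^2 + 10.1116*w + 2.583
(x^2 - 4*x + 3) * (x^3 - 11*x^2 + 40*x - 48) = x^5 - 15*x^4 + 87*x^3 - 241*x^2 + 312*x - 144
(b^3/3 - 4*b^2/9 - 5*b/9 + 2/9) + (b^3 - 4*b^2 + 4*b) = 4*b^3/3 - 40*b^2/9 + 31*b/9 + 2/9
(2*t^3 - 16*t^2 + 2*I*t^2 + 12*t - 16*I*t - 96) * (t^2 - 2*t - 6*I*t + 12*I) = 2*t^5 - 20*t^4 - 10*I*t^4 + 56*t^3 + 100*I*t^3 - 240*t^2 - 232*I*t^2 + 384*t + 720*I*t - 1152*I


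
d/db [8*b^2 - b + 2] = 16*b - 1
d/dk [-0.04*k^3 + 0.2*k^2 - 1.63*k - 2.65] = -0.12*k^2 + 0.4*k - 1.63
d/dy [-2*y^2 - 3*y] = -4*y - 3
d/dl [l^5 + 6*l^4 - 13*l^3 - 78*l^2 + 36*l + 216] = 5*l^4 + 24*l^3 - 39*l^2 - 156*l + 36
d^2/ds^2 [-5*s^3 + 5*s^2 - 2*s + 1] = 10 - 30*s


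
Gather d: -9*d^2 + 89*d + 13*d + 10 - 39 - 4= -9*d^2 + 102*d - 33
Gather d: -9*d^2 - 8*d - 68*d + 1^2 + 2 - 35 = -9*d^2 - 76*d - 32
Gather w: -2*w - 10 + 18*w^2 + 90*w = 18*w^2 + 88*w - 10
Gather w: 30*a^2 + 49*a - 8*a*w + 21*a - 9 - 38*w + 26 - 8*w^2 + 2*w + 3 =30*a^2 + 70*a - 8*w^2 + w*(-8*a - 36) + 20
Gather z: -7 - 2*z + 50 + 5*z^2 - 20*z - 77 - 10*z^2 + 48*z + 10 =-5*z^2 + 26*z - 24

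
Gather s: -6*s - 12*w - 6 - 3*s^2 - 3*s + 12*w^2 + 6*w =-3*s^2 - 9*s + 12*w^2 - 6*w - 6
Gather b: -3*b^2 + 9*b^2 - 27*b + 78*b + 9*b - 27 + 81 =6*b^2 + 60*b + 54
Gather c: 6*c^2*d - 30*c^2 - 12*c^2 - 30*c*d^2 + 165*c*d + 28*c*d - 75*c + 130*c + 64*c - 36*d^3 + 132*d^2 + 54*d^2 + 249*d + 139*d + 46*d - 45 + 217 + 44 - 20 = c^2*(6*d - 42) + c*(-30*d^2 + 193*d + 119) - 36*d^3 + 186*d^2 + 434*d + 196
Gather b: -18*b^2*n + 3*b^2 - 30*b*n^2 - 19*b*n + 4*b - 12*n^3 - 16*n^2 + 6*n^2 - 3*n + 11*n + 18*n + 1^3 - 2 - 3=b^2*(3 - 18*n) + b*(-30*n^2 - 19*n + 4) - 12*n^3 - 10*n^2 + 26*n - 4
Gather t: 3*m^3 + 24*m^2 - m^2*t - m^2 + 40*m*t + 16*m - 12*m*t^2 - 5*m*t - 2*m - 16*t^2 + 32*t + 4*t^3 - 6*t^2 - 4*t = 3*m^3 + 23*m^2 + 14*m + 4*t^3 + t^2*(-12*m - 22) + t*(-m^2 + 35*m + 28)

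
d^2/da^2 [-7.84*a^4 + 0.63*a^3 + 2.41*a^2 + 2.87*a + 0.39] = -94.08*a^2 + 3.78*a + 4.82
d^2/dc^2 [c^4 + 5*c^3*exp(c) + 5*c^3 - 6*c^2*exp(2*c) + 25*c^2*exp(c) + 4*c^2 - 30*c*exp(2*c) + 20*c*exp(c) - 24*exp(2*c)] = 5*c^3*exp(c) - 24*c^2*exp(2*c) + 55*c^2*exp(c) + 12*c^2 - 168*c*exp(2*c) + 150*c*exp(c) + 30*c - 228*exp(2*c) + 90*exp(c) + 8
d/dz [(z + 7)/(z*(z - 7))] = (-z^2 - 14*z + 49)/(z^2*(z^2 - 14*z + 49))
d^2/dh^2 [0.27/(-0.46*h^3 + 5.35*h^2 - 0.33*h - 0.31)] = ((0.7452*h - 2.889)*(0.46*h^3 - 5.35*h^2 + 0.33*h + 0.31) - 0.27*(1.38*h^2 - 10.7*h + 0.33)*(2.76*h^2 - 21.4*h + 0.66))/(0.46*h^3 - 5.35*h^2 + 0.33*h + 0.31)^3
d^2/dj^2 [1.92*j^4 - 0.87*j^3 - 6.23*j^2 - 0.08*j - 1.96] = 23.04*j^2 - 5.22*j - 12.46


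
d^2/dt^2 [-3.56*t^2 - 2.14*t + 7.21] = -7.12000000000000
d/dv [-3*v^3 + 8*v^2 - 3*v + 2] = -9*v^2 + 16*v - 3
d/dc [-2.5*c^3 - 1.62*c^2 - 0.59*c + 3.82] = -7.5*c^2 - 3.24*c - 0.59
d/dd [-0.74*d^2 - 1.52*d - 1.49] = -1.48*d - 1.52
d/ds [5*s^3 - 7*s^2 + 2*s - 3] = 15*s^2 - 14*s + 2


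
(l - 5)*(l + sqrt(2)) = l^2 - 5*l + sqrt(2)*l - 5*sqrt(2)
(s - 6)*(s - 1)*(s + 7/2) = s^3 - 7*s^2/2 - 37*s/2 + 21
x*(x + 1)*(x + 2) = x^3 + 3*x^2 + 2*x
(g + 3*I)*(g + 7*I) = g^2 + 10*I*g - 21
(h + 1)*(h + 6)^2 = h^3 + 13*h^2 + 48*h + 36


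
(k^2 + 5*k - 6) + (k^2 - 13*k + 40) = 2*k^2 - 8*k + 34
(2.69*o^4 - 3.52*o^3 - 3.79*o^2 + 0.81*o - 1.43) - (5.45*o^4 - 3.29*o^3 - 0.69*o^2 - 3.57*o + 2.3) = -2.76*o^4 - 0.23*o^3 - 3.1*o^2 + 4.38*o - 3.73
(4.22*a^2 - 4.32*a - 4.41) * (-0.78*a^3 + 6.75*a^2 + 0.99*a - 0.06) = -3.2916*a^5 + 31.8546*a^4 - 21.5424*a^3 - 34.2975*a^2 - 4.1067*a + 0.2646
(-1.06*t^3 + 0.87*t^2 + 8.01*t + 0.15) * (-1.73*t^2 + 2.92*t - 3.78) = 1.8338*t^5 - 4.6003*t^4 - 7.3101*t^3 + 19.8411*t^2 - 29.8398*t - 0.567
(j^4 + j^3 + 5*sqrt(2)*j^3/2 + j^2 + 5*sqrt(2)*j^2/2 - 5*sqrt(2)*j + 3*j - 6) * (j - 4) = j^5 - 3*j^4 + 5*sqrt(2)*j^4/2 - 15*sqrt(2)*j^3/2 - 3*j^3 - 15*sqrt(2)*j^2 - j^2 - 18*j + 20*sqrt(2)*j + 24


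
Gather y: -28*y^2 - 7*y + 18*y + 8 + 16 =-28*y^2 + 11*y + 24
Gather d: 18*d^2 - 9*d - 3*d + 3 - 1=18*d^2 - 12*d + 2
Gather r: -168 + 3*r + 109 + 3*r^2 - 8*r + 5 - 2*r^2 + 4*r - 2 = r^2 - r - 56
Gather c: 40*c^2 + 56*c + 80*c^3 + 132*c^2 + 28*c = 80*c^3 + 172*c^2 + 84*c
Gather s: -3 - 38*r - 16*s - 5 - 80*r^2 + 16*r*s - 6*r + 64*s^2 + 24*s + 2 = -80*r^2 - 44*r + 64*s^2 + s*(16*r + 8) - 6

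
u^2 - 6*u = u*(u - 6)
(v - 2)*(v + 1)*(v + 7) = v^3 + 6*v^2 - 9*v - 14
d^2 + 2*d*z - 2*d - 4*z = (d - 2)*(d + 2*z)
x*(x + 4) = x^2 + 4*x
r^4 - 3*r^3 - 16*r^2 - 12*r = r*(r - 6)*(r + 1)*(r + 2)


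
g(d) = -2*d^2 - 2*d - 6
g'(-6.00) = 22.00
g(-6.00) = -66.00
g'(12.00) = -50.00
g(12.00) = -318.00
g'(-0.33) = -0.68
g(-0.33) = -5.56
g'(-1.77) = 5.08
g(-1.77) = -8.73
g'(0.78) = -5.12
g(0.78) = -8.78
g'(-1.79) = 5.16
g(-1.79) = -8.83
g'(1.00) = -6.00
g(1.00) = -10.00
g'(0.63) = -4.52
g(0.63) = -8.05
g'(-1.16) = 2.64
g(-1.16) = -6.37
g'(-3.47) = 11.88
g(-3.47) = -23.14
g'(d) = -4*d - 2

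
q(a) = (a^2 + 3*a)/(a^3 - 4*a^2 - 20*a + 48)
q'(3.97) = -0.22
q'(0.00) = 0.06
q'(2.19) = 11.45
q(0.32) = 0.03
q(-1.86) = -0.03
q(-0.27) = -0.01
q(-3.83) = 0.33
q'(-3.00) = -0.07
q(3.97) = -0.87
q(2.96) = -0.87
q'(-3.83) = -2.31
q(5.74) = -5.30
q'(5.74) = -19.94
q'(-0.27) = 0.04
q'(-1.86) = -0.01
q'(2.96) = 0.30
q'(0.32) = 0.10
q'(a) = (2*a + 3)/(a^3 - 4*a^2 - 20*a + 48) + (a^2 + 3*a)*(-3*a^2 + 8*a + 20)/(a^3 - 4*a^2 - 20*a + 48)^2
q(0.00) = 0.00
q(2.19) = -2.54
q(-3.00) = 0.00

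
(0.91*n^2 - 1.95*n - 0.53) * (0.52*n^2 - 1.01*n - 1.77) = 0.4732*n^4 - 1.9331*n^3 + 0.0831999999999999*n^2 + 3.9868*n + 0.9381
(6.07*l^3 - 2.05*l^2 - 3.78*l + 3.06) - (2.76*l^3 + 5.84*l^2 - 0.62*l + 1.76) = 3.31*l^3 - 7.89*l^2 - 3.16*l + 1.3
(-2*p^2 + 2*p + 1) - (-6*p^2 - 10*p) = 4*p^2 + 12*p + 1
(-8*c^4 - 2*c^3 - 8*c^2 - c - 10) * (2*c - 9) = -16*c^5 + 68*c^4 + 2*c^3 + 70*c^2 - 11*c + 90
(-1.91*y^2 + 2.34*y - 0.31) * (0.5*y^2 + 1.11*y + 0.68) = -0.955*y^4 - 0.9501*y^3 + 1.1436*y^2 + 1.2471*y - 0.2108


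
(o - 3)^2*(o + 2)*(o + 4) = o^4 - 19*o^2 + 6*o + 72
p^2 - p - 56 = (p - 8)*(p + 7)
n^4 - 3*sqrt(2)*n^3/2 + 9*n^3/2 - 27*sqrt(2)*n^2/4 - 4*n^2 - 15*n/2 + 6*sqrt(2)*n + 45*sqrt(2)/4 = (n - 3/2)*(n + 1)*(n + 5)*(n - 3*sqrt(2)/2)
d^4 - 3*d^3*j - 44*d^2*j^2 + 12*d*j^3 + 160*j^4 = (d - 8*j)*(d - 2*j)*(d + 2*j)*(d + 5*j)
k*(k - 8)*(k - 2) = k^3 - 10*k^2 + 16*k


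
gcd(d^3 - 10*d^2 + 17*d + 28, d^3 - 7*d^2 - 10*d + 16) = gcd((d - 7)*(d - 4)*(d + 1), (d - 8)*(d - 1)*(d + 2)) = 1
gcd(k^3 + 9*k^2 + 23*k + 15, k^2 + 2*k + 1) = k + 1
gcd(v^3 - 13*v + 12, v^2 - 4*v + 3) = v^2 - 4*v + 3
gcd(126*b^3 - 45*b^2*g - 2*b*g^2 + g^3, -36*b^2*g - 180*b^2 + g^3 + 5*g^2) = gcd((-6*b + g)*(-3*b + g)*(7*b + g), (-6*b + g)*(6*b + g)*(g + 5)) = 6*b - g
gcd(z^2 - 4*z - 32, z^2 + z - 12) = z + 4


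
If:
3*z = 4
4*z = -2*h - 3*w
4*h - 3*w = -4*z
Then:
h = -16/9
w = -16/27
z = 4/3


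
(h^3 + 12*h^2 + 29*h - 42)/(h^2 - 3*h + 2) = (h^2 + 13*h + 42)/(h - 2)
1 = 1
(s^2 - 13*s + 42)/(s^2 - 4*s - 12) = (s - 7)/(s + 2)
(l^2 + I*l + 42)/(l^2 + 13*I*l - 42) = (l - 6*I)/(l + 6*I)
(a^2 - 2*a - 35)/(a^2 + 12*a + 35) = (a - 7)/(a + 7)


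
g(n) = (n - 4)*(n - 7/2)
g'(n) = 2*n - 15/2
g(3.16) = 0.29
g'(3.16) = -1.18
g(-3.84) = 57.55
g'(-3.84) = -15.18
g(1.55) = 4.78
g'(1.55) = -4.40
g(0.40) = 11.16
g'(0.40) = -6.70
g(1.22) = 6.34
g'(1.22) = -5.06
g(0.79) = 8.70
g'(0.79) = -5.92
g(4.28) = 0.22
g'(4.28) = 1.06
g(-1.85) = 31.30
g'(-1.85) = -11.20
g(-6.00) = 95.00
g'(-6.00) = -19.50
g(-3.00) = 45.50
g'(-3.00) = -13.50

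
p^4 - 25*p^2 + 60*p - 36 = (p - 3)*(p - 2)*(p - 1)*(p + 6)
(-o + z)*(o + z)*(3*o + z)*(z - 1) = -3*o^3*z + 3*o^3 - o^2*z^2 + o^2*z + 3*o*z^3 - 3*o*z^2 + z^4 - z^3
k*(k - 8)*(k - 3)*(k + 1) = k^4 - 10*k^3 + 13*k^2 + 24*k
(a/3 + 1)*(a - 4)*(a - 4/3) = a^3/3 - 7*a^2/9 - 32*a/9 + 16/3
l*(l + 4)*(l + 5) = l^3 + 9*l^2 + 20*l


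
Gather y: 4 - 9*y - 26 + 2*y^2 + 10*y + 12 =2*y^2 + y - 10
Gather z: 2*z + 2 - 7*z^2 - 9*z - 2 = -7*z^2 - 7*z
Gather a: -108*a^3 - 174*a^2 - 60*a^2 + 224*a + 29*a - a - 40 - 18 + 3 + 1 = -108*a^3 - 234*a^2 + 252*a - 54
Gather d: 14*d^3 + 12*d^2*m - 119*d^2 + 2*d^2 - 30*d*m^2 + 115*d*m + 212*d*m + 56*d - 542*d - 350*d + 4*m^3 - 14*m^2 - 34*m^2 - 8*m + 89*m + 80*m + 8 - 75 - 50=14*d^3 + d^2*(12*m - 117) + d*(-30*m^2 + 327*m - 836) + 4*m^3 - 48*m^2 + 161*m - 117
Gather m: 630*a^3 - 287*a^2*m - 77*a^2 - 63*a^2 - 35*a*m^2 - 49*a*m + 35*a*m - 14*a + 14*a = 630*a^3 - 140*a^2 - 35*a*m^2 + m*(-287*a^2 - 14*a)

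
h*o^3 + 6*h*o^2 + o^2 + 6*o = o*(o + 6)*(h*o + 1)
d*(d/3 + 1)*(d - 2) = d^3/3 + d^2/3 - 2*d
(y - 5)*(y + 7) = y^2 + 2*y - 35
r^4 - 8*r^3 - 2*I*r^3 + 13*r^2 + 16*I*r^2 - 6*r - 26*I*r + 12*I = (r - 6)*(r - 1)^2*(r - 2*I)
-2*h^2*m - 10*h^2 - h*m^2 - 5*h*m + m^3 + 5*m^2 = (-2*h + m)*(h + m)*(m + 5)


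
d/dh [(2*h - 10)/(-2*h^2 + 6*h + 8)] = (h^2 - 10*h + 19)/(h^4 - 6*h^3 + h^2 + 24*h + 16)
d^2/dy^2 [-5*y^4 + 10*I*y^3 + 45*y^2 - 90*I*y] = -60*y^2 + 60*I*y + 90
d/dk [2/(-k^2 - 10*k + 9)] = 4*(k + 5)/(k^2 + 10*k - 9)^2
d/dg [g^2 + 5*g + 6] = 2*g + 5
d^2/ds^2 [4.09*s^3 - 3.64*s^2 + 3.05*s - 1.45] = 24.54*s - 7.28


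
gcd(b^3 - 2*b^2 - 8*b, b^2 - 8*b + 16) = b - 4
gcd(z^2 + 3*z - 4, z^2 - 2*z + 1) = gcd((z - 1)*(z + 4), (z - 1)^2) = z - 1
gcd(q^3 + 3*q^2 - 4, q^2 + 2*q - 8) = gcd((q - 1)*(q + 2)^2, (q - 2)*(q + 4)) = 1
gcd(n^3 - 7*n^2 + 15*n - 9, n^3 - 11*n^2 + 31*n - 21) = n^2 - 4*n + 3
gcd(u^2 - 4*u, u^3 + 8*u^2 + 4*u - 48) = 1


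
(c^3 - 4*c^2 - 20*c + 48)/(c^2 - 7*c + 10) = (c^2 - 2*c - 24)/(c - 5)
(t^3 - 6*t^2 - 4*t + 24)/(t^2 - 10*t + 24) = (t^2 - 4)/(t - 4)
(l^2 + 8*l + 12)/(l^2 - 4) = (l + 6)/(l - 2)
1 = 1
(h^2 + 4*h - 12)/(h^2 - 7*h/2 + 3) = 2*(h + 6)/(2*h - 3)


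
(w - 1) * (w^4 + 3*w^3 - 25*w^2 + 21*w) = w^5 + 2*w^4 - 28*w^3 + 46*w^2 - 21*w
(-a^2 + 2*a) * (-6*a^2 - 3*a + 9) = 6*a^4 - 9*a^3 - 15*a^2 + 18*a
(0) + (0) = 0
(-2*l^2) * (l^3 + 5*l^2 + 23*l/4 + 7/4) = -2*l^5 - 10*l^4 - 23*l^3/2 - 7*l^2/2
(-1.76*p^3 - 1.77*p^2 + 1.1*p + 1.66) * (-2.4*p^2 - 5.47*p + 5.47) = 4.224*p^5 + 13.8752*p^4 - 2.5853*p^3 - 19.6829*p^2 - 3.0632*p + 9.0802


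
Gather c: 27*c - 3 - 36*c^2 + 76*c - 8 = -36*c^2 + 103*c - 11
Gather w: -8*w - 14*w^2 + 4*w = -14*w^2 - 4*w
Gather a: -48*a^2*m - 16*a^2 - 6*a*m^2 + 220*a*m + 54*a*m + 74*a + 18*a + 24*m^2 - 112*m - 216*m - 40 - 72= a^2*(-48*m - 16) + a*(-6*m^2 + 274*m + 92) + 24*m^2 - 328*m - 112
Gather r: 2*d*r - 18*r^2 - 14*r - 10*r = -18*r^2 + r*(2*d - 24)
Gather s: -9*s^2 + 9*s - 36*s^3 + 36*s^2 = -36*s^3 + 27*s^2 + 9*s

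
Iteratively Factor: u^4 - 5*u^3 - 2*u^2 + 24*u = (u - 4)*(u^3 - u^2 - 6*u) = (u - 4)*(u - 3)*(u^2 + 2*u) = (u - 4)*(u - 3)*(u + 2)*(u)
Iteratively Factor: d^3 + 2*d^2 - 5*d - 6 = (d + 3)*(d^2 - d - 2) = (d + 1)*(d + 3)*(d - 2)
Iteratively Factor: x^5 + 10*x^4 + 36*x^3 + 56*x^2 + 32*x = (x + 2)*(x^4 + 8*x^3 + 20*x^2 + 16*x) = (x + 2)^2*(x^3 + 6*x^2 + 8*x) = x*(x + 2)^2*(x^2 + 6*x + 8) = x*(x + 2)^2*(x + 4)*(x + 2)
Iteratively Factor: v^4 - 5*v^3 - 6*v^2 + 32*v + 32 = (v + 1)*(v^3 - 6*v^2 + 32) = (v + 1)*(v + 2)*(v^2 - 8*v + 16) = (v - 4)*(v + 1)*(v + 2)*(v - 4)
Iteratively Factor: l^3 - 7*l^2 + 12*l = (l - 3)*(l^2 - 4*l) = l*(l - 3)*(l - 4)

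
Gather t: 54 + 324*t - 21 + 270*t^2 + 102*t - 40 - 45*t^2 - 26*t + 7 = 225*t^2 + 400*t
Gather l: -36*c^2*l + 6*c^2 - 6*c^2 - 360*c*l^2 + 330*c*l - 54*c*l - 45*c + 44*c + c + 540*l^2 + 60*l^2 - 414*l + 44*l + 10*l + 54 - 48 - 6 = l^2*(600 - 360*c) + l*(-36*c^2 + 276*c - 360)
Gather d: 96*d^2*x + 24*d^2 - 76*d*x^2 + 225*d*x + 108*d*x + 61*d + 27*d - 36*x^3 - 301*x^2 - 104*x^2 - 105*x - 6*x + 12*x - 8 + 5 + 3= d^2*(96*x + 24) + d*(-76*x^2 + 333*x + 88) - 36*x^3 - 405*x^2 - 99*x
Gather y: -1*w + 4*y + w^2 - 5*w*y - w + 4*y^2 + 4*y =w^2 - 2*w + 4*y^2 + y*(8 - 5*w)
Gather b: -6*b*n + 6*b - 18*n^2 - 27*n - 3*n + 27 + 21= b*(6 - 6*n) - 18*n^2 - 30*n + 48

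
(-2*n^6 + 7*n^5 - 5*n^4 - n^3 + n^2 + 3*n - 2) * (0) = 0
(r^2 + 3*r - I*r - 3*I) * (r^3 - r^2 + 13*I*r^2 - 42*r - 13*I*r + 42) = r^5 + 2*r^4 + 12*I*r^4 - 32*r^3 + 24*I*r^3 - 58*r^2 + 6*I*r^2 + 87*r + 84*I*r - 126*I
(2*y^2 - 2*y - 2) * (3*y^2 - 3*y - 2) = 6*y^4 - 12*y^3 - 4*y^2 + 10*y + 4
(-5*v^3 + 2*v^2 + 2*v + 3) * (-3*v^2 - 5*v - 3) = 15*v^5 + 19*v^4 - v^3 - 25*v^2 - 21*v - 9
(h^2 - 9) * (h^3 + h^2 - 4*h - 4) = h^5 + h^4 - 13*h^3 - 13*h^2 + 36*h + 36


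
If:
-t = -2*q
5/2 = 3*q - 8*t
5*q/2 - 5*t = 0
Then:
No Solution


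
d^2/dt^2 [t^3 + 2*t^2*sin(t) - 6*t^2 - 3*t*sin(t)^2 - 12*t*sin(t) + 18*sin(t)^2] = -2*t^2*sin(t) + 12*t*sin(t) + 8*t*cos(t) - 6*t*cos(2*t) + 6*t + 4*sin(t) - 6*sin(2*t) - 24*cos(t) + 36*cos(2*t) - 12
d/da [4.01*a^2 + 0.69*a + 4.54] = 8.02*a + 0.69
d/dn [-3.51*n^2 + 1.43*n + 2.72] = 1.43 - 7.02*n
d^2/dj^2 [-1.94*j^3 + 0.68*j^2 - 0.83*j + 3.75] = 1.36 - 11.64*j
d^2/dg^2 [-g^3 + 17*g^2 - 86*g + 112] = 34 - 6*g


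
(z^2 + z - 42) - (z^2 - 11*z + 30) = 12*z - 72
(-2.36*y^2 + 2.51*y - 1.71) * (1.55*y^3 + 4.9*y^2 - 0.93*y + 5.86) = -3.658*y^5 - 7.6735*y^4 + 11.8433*y^3 - 24.5429*y^2 + 16.2989*y - 10.0206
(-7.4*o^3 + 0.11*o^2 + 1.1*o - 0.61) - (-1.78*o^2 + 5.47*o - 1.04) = -7.4*o^3 + 1.89*o^2 - 4.37*o + 0.43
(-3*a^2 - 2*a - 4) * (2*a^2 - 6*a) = -6*a^4 + 14*a^3 + 4*a^2 + 24*a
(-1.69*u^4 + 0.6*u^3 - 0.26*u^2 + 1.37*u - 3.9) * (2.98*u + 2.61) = -5.0362*u^5 - 2.6229*u^4 + 0.7912*u^3 + 3.404*u^2 - 8.0463*u - 10.179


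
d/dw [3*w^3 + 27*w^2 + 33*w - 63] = 9*w^2 + 54*w + 33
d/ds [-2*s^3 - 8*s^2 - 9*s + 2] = -6*s^2 - 16*s - 9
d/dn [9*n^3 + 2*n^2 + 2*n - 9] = 27*n^2 + 4*n + 2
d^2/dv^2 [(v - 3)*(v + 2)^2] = 6*v + 2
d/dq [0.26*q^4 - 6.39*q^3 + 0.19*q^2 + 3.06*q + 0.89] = 1.04*q^3 - 19.17*q^2 + 0.38*q + 3.06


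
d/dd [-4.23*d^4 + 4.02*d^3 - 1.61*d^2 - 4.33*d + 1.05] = -16.92*d^3 + 12.06*d^2 - 3.22*d - 4.33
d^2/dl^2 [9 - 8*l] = 0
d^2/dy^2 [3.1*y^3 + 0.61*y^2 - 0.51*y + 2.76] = 18.6*y + 1.22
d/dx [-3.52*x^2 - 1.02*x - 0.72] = -7.04*x - 1.02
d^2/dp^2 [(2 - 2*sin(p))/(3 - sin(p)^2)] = 2*(-4*(1 - cos(p)^2)^2 + 9*sin(p)^5 - 2*sin(p) - 3*sin(3*p)/2 - sin(5*p)/2 + 6*cos(p)^2)/(cos(p)^2 + 2)^3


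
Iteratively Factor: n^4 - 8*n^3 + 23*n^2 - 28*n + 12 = (n - 2)*(n^3 - 6*n^2 + 11*n - 6) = (n - 2)*(n - 1)*(n^2 - 5*n + 6) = (n - 2)^2*(n - 1)*(n - 3)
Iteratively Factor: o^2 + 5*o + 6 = (o + 2)*(o + 3)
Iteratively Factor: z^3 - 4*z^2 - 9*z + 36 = (z - 4)*(z^2 - 9) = (z - 4)*(z - 3)*(z + 3)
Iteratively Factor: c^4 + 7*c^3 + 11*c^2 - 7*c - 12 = (c + 1)*(c^3 + 6*c^2 + 5*c - 12) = (c + 1)*(c + 3)*(c^2 + 3*c - 4) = (c + 1)*(c + 3)*(c + 4)*(c - 1)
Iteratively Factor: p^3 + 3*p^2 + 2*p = (p + 1)*(p^2 + 2*p) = p*(p + 1)*(p + 2)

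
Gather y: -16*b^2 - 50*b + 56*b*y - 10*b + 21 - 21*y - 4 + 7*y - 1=-16*b^2 - 60*b + y*(56*b - 14) + 16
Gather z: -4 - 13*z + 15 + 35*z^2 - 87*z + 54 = 35*z^2 - 100*z + 65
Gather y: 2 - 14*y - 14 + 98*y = 84*y - 12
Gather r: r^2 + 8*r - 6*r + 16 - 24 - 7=r^2 + 2*r - 15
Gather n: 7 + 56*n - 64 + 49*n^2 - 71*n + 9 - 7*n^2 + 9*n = 42*n^2 - 6*n - 48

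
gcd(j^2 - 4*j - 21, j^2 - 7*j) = j - 7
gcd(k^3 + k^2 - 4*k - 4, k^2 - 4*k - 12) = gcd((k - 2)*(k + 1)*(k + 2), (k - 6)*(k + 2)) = k + 2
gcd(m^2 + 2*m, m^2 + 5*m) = m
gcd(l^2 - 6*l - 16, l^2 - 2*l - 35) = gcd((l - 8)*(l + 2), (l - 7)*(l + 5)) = 1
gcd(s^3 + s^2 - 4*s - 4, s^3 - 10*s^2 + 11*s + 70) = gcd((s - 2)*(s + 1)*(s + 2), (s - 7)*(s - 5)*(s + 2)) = s + 2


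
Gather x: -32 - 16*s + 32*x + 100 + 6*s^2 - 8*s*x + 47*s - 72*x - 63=6*s^2 + 31*s + x*(-8*s - 40) + 5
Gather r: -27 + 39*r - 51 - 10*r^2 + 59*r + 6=-10*r^2 + 98*r - 72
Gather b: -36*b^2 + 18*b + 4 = -36*b^2 + 18*b + 4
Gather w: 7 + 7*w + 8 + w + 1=8*w + 16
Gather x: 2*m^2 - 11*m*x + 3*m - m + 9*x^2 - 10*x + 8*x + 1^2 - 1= 2*m^2 + 2*m + 9*x^2 + x*(-11*m - 2)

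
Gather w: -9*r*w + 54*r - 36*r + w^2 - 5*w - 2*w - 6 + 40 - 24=18*r + w^2 + w*(-9*r - 7) + 10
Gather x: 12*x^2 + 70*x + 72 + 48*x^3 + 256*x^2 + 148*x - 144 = 48*x^3 + 268*x^2 + 218*x - 72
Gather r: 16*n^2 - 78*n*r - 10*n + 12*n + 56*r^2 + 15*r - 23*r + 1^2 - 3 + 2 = 16*n^2 + 2*n + 56*r^2 + r*(-78*n - 8)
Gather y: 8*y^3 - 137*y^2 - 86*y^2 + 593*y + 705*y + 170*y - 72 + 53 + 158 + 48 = 8*y^3 - 223*y^2 + 1468*y + 187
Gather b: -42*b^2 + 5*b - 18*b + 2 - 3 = -42*b^2 - 13*b - 1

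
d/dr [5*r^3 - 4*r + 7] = 15*r^2 - 4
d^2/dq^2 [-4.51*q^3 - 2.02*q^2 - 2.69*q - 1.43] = -27.06*q - 4.04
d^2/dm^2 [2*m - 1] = 0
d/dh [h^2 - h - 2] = 2*h - 1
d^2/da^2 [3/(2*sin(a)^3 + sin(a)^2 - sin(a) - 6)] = 3*((sin(a) - 9*sin(3*a) - 4*cos(2*a))*(2*sin(a)^3 + sin(a)^2 - sin(a) - 6)/2 + 2*(6*sin(a)^2 + 2*sin(a) - 1)^2*cos(a)^2)/(2*sin(a)^3 + sin(a)^2 - sin(a) - 6)^3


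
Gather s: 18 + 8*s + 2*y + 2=8*s + 2*y + 20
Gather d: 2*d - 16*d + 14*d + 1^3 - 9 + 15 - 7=0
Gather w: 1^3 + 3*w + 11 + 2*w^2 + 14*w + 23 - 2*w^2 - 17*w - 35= 0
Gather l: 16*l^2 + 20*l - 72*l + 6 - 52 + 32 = 16*l^2 - 52*l - 14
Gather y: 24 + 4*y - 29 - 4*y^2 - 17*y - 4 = -4*y^2 - 13*y - 9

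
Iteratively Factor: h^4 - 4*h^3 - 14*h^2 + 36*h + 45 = (h + 3)*(h^3 - 7*h^2 + 7*h + 15) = (h - 3)*(h + 3)*(h^2 - 4*h - 5) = (h - 5)*(h - 3)*(h + 3)*(h + 1)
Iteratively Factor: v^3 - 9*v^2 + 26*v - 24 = (v - 2)*(v^2 - 7*v + 12) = (v - 3)*(v - 2)*(v - 4)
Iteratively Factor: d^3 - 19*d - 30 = (d + 2)*(d^2 - 2*d - 15) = (d - 5)*(d + 2)*(d + 3)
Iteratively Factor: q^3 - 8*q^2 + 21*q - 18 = (q - 3)*(q^2 - 5*q + 6) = (q - 3)*(q - 2)*(q - 3)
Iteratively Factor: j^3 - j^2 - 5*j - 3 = (j + 1)*(j^2 - 2*j - 3) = (j + 1)^2*(j - 3)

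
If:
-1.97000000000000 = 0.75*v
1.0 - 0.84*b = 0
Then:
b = 1.19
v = -2.63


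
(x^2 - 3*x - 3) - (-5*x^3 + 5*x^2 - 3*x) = 5*x^3 - 4*x^2 - 3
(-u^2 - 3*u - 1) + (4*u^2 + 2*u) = 3*u^2 - u - 1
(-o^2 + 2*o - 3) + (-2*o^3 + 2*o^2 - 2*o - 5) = -2*o^3 + o^2 - 8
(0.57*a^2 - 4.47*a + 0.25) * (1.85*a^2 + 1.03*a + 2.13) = 1.0545*a^4 - 7.6824*a^3 - 2.9275*a^2 - 9.2636*a + 0.5325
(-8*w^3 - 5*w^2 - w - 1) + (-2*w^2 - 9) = -8*w^3 - 7*w^2 - w - 10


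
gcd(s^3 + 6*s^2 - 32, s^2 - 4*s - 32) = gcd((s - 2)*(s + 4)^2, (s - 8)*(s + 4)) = s + 4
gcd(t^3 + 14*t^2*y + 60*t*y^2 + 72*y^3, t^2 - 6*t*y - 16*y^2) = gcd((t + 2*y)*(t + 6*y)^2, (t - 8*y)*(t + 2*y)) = t + 2*y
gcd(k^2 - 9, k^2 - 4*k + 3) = k - 3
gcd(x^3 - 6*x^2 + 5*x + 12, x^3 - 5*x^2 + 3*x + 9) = x^2 - 2*x - 3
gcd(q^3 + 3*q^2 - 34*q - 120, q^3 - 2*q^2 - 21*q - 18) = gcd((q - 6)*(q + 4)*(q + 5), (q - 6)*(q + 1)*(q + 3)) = q - 6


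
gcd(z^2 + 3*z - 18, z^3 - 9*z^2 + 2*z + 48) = z - 3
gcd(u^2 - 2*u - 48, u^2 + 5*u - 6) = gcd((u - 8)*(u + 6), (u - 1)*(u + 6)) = u + 6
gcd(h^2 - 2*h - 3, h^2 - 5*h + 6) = h - 3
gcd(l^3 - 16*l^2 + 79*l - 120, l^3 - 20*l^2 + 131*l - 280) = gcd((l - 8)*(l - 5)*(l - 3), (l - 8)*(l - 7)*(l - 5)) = l^2 - 13*l + 40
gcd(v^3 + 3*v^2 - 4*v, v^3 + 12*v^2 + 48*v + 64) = v + 4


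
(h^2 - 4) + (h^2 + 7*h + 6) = 2*h^2 + 7*h + 2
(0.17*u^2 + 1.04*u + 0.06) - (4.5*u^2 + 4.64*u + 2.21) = -4.33*u^2 - 3.6*u - 2.15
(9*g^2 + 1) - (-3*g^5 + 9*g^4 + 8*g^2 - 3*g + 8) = 3*g^5 - 9*g^4 + g^2 + 3*g - 7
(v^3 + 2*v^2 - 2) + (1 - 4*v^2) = v^3 - 2*v^2 - 1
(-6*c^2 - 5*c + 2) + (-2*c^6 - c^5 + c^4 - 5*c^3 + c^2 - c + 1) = -2*c^6 - c^5 + c^4 - 5*c^3 - 5*c^2 - 6*c + 3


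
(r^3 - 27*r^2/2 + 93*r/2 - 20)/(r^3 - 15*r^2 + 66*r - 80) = (r - 1/2)/(r - 2)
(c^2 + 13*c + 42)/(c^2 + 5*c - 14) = (c + 6)/(c - 2)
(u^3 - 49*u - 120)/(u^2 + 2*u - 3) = (u^2 - 3*u - 40)/(u - 1)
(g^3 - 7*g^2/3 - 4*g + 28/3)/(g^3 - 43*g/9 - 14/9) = 3*(g - 2)/(3*g + 1)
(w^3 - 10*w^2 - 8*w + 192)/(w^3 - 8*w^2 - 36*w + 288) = (w + 4)/(w + 6)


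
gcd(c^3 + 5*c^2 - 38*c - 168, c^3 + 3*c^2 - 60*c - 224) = c^2 + 11*c + 28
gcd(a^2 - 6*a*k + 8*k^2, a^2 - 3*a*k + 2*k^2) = a - 2*k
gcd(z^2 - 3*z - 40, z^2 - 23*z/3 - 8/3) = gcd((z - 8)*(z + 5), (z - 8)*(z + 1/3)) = z - 8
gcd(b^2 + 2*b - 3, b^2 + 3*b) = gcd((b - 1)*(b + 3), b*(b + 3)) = b + 3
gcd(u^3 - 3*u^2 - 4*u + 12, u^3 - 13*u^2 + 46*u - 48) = u^2 - 5*u + 6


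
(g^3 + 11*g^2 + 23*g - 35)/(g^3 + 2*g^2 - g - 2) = (g^2 + 12*g + 35)/(g^2 + 3*g + 2)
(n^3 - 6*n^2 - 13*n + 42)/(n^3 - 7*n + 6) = (n - 7)/(n - 1)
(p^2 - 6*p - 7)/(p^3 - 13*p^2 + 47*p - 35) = (p + 1)/(p^2 - 6*p + 5)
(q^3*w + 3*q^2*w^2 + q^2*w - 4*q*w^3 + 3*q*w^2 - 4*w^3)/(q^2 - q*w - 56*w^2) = w*(-q^3 - 3*q^2*w - q^2 + 4*q*w^2 - 3*q*w + 4*w^2)/(-q^2 + q*w + 56*w^2)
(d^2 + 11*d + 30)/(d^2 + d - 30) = (d + 5)/(d - 5)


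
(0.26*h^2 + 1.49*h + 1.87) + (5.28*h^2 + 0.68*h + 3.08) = 5.54*h^2 + 2.17*h + 4.95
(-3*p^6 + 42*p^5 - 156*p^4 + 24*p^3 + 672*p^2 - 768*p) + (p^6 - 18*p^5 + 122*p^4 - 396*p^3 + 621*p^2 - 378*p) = -2*p^6 + 24*p^5 - 34*p^4 - 372*p^3 + 1293*p^2 - 1146*p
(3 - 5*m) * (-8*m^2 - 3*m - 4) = 40*m^3 - 9*m^2 + 11*m - 12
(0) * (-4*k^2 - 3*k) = 0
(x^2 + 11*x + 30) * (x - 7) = x^3 + 4*x^2 - 47*x - 210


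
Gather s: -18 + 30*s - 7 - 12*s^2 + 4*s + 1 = -12*s^2 + 34*s - 24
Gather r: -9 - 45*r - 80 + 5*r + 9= -40*r - 80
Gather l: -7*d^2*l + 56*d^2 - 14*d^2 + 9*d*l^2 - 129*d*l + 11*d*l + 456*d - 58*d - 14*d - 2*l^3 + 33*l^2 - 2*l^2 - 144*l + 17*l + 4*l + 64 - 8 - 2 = 42*d^2 + 384*d - 2*l^3 + l^2*(9*d + 31) + l*(-7*d^2 - 118*d - 123) + 54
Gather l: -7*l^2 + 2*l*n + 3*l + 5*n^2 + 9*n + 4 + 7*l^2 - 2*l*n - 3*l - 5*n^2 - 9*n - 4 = 0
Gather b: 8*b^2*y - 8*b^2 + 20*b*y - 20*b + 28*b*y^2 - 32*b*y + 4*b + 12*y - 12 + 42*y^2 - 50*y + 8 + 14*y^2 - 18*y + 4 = b^2*(8*y - 8) + b*(28*y^2 - 12*y - 16) + 56*y^2 - 56*y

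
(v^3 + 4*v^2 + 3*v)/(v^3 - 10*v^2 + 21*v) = (v^2 + 4*v + 3)/(v^2 - 10*v + 21)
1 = 1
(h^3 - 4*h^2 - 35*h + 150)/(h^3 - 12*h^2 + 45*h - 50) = (h + 6)/(h - 2)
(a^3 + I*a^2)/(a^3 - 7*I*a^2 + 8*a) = a/(a - 8*I)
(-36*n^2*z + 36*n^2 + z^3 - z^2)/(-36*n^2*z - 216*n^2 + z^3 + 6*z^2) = (z - 1)/(z + 6)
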